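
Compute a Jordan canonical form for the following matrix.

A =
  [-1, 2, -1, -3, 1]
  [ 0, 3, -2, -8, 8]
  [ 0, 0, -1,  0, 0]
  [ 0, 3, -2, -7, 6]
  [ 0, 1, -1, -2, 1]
J_3(-1) ⊕ J_2(-1)

The characteristic polynomial is
  det(x·I − A) = x^5 + 5*x^4 + 10*x^3 + 10*x^2 + 5*x + 1 = (x + 1)^5

Eigenvalues and multiplicities (the geometric multiplicity of λ is n − rank(A − λI), which equals the number of Jordan blocks for λ):
  λ = -1: algebraic multiplicity = 5, geometric multiplicity = 2

Determining the block sizes for each eigenvalue:
  λ = -1: with am = 5 and gm = 2, the partition is not yet determined (e.g. several partitions of 5 into 2 parts exist). Let N = A − (-1)·I. Computing rank(N^1) = 3, rank(N^2) = 1, rank(N^3) = 0; the number of blocks of size ≥ j is rank(N^{j−1}) − rank(N^j), giving [2, 2, 1]. So we have 1 block(s) of size 3, 1 block(s) of size 2 → block sizes [3, 2]

Assembling the blocks gives a Jordan form
J =
  [-1,  1,  0,  0,  0]
  [ 0, -1,  1,  0,  0]
  [ 0,  0, -1,  0,  0]
  [ 0,  0,  0, -1,  1]
  [ 0,  0,  0,  0, -1]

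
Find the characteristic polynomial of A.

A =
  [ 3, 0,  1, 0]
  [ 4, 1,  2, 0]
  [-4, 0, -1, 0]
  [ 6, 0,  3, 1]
x^4 - 4*x^3 + 6*x^2 - 4*x + 1

Expanding det(x·I − A) (e.g. by cofactor expansion or by noting that A is similar to its Jordan form J, which has the same characteristic polynomial as A) gives
  χ_A(x) = x^4 - 4*x^3 + 6*x^2 - 4*x + 1
which factors as (x - 1)^4. The eigenvalues (with algebraic multiplicities) are λ = 1 with multiplicity 4.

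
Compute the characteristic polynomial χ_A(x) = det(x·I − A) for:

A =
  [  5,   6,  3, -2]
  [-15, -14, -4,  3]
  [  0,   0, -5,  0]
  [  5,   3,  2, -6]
x^4 + 20*x^3 + 150*x^2 + 500*x + 625

Expanding det(x·I − A) (e.g. by cofactor expansion or by noting that A is similar to its Jordan form J, which has the same characteristic polynomial as A) gives
  χ_A(x) = x^4 + 20*x^3 + 150*x^2 + 500*x + 625
which factors as (x + 5)^4. The eigenvalues (with algebraic multiplicities) are λ = -5 with multiplicity 4.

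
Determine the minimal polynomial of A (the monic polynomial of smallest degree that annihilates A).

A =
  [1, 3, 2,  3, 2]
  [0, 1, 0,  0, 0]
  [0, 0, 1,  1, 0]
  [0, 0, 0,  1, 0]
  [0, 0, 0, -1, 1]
x^2 - 2*x + 1

The characteristic polynomial is χ_A(x) = (x - 1)^5, so the eigenvalues are known. The minimal polynomial is
  m_A(x) = Π_λ (x − λ)^{k_λ}
where k_λ is the size of the *largest* Jordan block for λ (equivalently, the smallest k with (A − λI)^k v = 0 for every generalised eigenvector v of λ).

  λ = 1: largest Jordan block has size 2, contributing (x − 1)^2

So m_A(x) = (x - 1)^2 = x^2 - 2*x + 1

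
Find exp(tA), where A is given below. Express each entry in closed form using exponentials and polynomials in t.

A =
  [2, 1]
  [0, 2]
e^{tA} =
  [exp(2*t), t*exp(2*t)]
  [0, exp(2*t)]

Strategy: write A = P · J · P⁻¹ where J is a Jordan canonical form, so e^{tA} = P · e^{tJ} · P⁻¹, and e^{tJ} can be computed block-by-block.

A has Jordan form
J =
  [2, 1]
  [0, 2]
(up to reordering of blocks).

Per-block formulas:
  For a 2×2 Jordan block J_2(2): exp(t · J_2(2)) = e^(2t)·(I + t·N), where N is the 2×2 nilpotent shift.

After assembling e^{tJ} and conjugating by P, we get:

e^{tA} =
  [exp(2*t), t*exp(2*t)]
  [0, exp(2*t)]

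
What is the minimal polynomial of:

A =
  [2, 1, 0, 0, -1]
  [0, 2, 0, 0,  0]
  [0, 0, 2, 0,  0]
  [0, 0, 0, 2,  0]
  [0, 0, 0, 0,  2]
x^2 - 4*x + 4

The characteristic polynomial is χ_A(x) = (x - 2)^5, so the eigenvalues are known. The minimal polynomial is
  m_A(x) = Π_λ (x − λ)^{k_λ}
where k_λ is the size of the *largest* Jordan block for λ (equivalently, the smallest k with (A − λI)^k v = 0 for every generalised eigenvector v of λ).

  λ = 2: largest Jordan block has size 2, contributing (x − 2)^2

So m_A(x) = (x - 2)^2 = x^2 - 4*x + 4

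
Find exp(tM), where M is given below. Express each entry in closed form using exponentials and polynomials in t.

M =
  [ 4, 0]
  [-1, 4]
e^{tM} =
  [exp(4*t), 0]
  [-t*exp(4*t), exp(4*t)]

Strategy: write M = P · J · P⁻¹ where J is a Jordan canonical form, so e^{tM} = P · e^{tJ} · P⁻¹, and e^{tJ} can be computed block-by-block.

M has Jordan form
J =
  [4, 1]
  [0, 4]
(up to reordering of blocks).

Per-block formulas:
  For a 2×2 Jordan block J_2(4): exp(t · J_2(4)) = e^(4t)·(I + t·N), where N is the 2×2 nilpotent shift.

After assembling e^{tJ} and conjugating by P, we get:

e^{tM} =
  [exp(4*t), 0]
  [-t*exp(4*t), exp(4*t)]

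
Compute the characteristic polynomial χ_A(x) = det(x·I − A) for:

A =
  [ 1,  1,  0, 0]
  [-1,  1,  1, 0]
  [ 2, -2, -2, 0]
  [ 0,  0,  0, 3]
x^4 - 3*x^3

Expanding det(x·I − A) (e.g. by cofactor expansion or by noting that A is similar to its Jordan form J, which has the same characteristic polynomial as A) gives
  χ_A(x) = x^4 - 3*x^3
which factors as x^3*(x - 3). The eigenvalues (with algebraic multiplicities) are λ = 0 with multiplicity 3, λ = 3 with multiplicity 1.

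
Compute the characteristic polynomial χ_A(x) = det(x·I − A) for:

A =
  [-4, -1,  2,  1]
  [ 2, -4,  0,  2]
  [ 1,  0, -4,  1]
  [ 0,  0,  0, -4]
x^4 + 16*x^3 + 96*x^2 + 256*x + 256

Expanding det(x·I − A) (e.g. by cofactor expansion or by noting that A is similar to its Jordan form J, which has the same characteristic polynomial as A) gives
  χ_A(x) = x^4 + 16*x^3 + 96*x^2 + 256*x + 256
which factors as (x + 4)^4. The eigenvalues (with algebraic multiplicities) are λ = -4 with multiplicity 4.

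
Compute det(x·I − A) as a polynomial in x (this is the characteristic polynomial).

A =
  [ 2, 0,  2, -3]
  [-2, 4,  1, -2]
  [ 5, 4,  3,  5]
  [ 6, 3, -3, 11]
x^4 - 20*x^3 + 150*x^2 - 500*x + 625

Expanding det(x·I − A) (e.g. by cofactor expansion or by noting that A is similar to its Jordan form J, which has the same characteristic polynomial as A) gives
  χ_A(x) = x^4 - 20*x^3 + 150*x^2 - 500*x + 625
which factors as (x - 5)^4. The eigenvalues (with algebraic multiplicities) are λ = 5 with multiplicity 4.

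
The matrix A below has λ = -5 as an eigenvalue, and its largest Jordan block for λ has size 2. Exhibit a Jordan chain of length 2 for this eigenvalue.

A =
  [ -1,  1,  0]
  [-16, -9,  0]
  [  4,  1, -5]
A Jordan chain for λ = -5 of length 2:
v_1 = (4, -16, 4)ᵀ
v_2 = (1, 0, 0)ᵀ

Let N = A − (-5)·I. We want v_2 with N^2 v_2 = 0 but N^1 v_2 ≠ 0; then v_{j-1} := N · v_j for j = 2, …, 2.

Pick v_2 = (1, 0, 0)ᵀ.
Then v_1 = N · v_2 = (4, -16, 4)ᵀ.

Sanity check: (A − (-5)·I) v_1 = (0, 0, 0)ᵀ = 0. ✓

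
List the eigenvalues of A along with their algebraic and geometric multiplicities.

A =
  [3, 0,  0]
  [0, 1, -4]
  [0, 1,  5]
λ = 3: alg = 3, geom = 2

Step 1 — factor the characteristic polynomial to read off the algebraic multiplicities:
  χ_A(x) = (x - 3)^3

Step 2 — compute geometric multiplicities via the rank-nullity identity g(λ) = n − rank(A − λI):
  rank(A − (3)·I) = 1, so dim ker(A − (3)·I) = n − 1 = 2

Summary:
  λ = 3: algebraic multiplicity = 3, geometric multiplicity = 2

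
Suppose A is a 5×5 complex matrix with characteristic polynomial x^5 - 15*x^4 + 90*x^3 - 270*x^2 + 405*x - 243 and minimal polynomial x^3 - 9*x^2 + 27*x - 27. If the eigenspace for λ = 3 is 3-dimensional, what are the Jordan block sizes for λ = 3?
Block sizes for λ = 3: [3, 1, 1]

Step 1 — from the characteristic polynomial, algebraic multiplicity of λ = 3 is 5. From dim ker(A − (3)·I) = 3, there are exactly 3 Jordan blocks for λ = 3.
Step 2 — from the minimal polynomial, the factor (x − 3)^3 tells us the largest block for λ = 3 has size 3.
Step 3 — with total size 5, 3 blocks, and largest block 3, the block sizes (in nonincreasing order) are [3, 1, 1].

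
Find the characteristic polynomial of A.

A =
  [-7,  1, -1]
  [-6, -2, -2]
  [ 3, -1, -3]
x^3 + 12*x^2 + 48*x + 64

Expanding det(x·I − A) (e.g. by cofactor expansion or by noting that A is similar to its Jordan form J, which has the same characteristic polynomial as A) gives
  χ_A(x) = x^3 + 12*x^2 + 48*x + 64
which factors as (x + 4)^3. The eigenvalues (with algebraic multiplicities) are λ = -4 with multiplicity 3.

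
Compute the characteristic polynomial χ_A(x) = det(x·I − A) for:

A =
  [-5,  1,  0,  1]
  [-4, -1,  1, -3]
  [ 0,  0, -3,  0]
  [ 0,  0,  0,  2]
x^4 + 7*x^3 + 9*x^2 - 27*x - 54

Expanding det(x·I − A) (e.g. by cofactor expansion or by noting that A is similar to its Jordan form J, which has the same characteristic polynomial as A) gives
  χ_A(x) = x^4 + 7*x^3 + 9*x^2 - 27*x - 54
which factors as (x - 2)*(x + 3)^3. The eigenvalues (with algebraic multiplicities) are λ = -3 with multiplicity 3, λ = 2 with multiplicity 1.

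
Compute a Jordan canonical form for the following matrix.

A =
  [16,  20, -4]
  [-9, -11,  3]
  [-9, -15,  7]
J_2(4) ⊕ J_1(4)

The characteristic polynomial is
  det(x·I − A) = x^3 - 12*x^2 + 48*x - 64 = (x - 4)^3

Eigenvalues and multiplicities (the geometric multiplicity of λ is n − rank(A − λI), which equals the number of Jordan blocks for λ):
  λ = 4: algebraic multiplicity = 3, geometric multiplicity = 2

Determining the block sizes for each eigenvalue:
  λ = 4: 2 blocks summing to 3 forces exactly one block of size 2 and the rest size 1 → block sizes [2, 1]

Assembling the blocks gives a Jordan form
J =
  [4, 1, 0]
  [0, 4, 0]
  [0, 0, 4]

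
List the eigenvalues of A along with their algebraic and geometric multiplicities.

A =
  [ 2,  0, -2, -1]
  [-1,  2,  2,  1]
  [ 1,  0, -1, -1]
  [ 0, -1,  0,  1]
λ = 1: alg = 4, geom = 2

Step 1 — factor the characteristic polynomial to read off the algebraic multiplicities:
  χ_A(x) = (x - 1)^4

Step 2 — compute geometric multiplicities via the rank-nullity identity g(λ) = n − rank(A − λI):
  rank(A − (1)·I) = 2, so dim ker(A − (1)·I) = n − 2 = 2

Summary:
  λ = 1: algebraic multiplicity = 4, geometric multiplicity = 2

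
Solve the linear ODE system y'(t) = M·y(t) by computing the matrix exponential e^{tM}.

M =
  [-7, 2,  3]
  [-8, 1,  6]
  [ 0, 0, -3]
e^{tM} =
  [-4*t*exp(-3*t) + exp(-3*t), 2*t*exp(-3*t), 3*t*exp(-3*t)]
  [-8*t*exp(-3*t), 4*t*exp(-3*t) + exp(-3*t), 6*t*exp(-3*t)]
  [0, 0, exp(-3*t)]

Strategy: write M = P · J · P⁻¹ where J is a Jordan canonical form, so e^{tM} = P · e^{tJ} · P⁻¹, and e^{tJ} can be computed block-by-block.

M has Jordan form
J =
  [-3,  1,  0]
  [ 0, -3,  0]
  [ 0,  0, -3]
(up to reordering of blocks).

Per-block formulas:
  For a 1×1 block at λ = -3: exp(t · [-3]) = [e^(-3t)].
  For a 2×2 Jordan block J_2(-3): exp(t · J_2(-3)) = e^(-3t)·(I + t·N), where N is the 2×2 nilpotent shift.

After assembling e^{tJ} and conjugating by P, we get:

e^{tM} =
  [-4*t*exp(-3*t) + exp(-3*t), 2*t*exp(-3*t), 3*t*exp(-3*t)]
  [-8*t*exp(-3*t), 4*t*exp(-3*t) + exp(-3*t), 6*t*exp(-3*t)]
  [0, 0, exp(-3*t)]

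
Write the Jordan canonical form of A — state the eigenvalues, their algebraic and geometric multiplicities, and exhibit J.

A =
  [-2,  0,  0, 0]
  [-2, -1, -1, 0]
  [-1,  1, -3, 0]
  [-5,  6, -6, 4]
J_3(-2) ⊕ J_1(4)

The characteristic polynomial is
  det(x·I − A) = x^4 + 2*x^3 - 12*x^2 - 40*x - 32 = (x - 4)*(x + 2)^3

Eigenvalues and multiplicities (the geometric multiplicity of λ is n − rank(A − λI), which equals the number of Jordan blocks for λ):
  λ = -2: algebraic multiplicity = 3, geometric multiplicity = 1
  λ = 4: algebraic multiplicity = 1, geometric multiplicity = 1

Determining the block sizes for each eigenvalue:
  λ = -2: one block (gm = 1), so the single block has size am = 3 → block sizes [3]
  λ = 4: one block (gm = 1), so the single block has size am = 1 → block sizes [1]

Assembling the blocks gives a Jordan form
J =
  [-2,  1,  0, 0]
  [ 0, -2,  1, 0]
  [ 0,  0, -2, 0]
  [ 0,  0,  0, 4]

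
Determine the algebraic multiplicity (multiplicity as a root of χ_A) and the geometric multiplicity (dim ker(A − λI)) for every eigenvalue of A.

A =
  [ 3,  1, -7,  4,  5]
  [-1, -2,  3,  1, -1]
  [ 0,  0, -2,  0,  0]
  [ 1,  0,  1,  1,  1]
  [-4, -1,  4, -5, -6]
λ = -2: alg = 3, geom = 2; λ = 0: alg = 2, geom = 1

Step 1 — factor the characteristic polynomial to read off the algebraic multiplicities:
  χ_A(x) = x^2*(x + 2)^3

Step 2 — compute geometric multiplicities via the rank-nullity identity g(λ) = n − rank(A − λI):
  rank(A − (-2)·I) = 3, so dim ker(A − (-2)·I) = n − 3 = 2
  rank(A − (0)·I) = 4, so dim ker(A − (0)·I) = n − 4 = 1

Summary:
  λ = -2: algebraic multiplicity = 3, geometric multiplicity = 2
  λ = 0: algebraic multiplicity = 2, geometric multiplicity = 1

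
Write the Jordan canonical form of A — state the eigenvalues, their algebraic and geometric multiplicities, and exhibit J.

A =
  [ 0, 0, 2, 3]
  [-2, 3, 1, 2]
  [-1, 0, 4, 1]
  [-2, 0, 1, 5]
J_3(3) ⊕ J_1(3)

The characteristic polynomial is
  det(x·I − A) = x^4 - 12*x^3 + 54*x^2 - 108*x + 81 = (x - 3)^4

Eigenvalues and multiplicities (the geometric multiplicity of λ is n − rank(A − λI), which equals the number of Jordan blocks for λ):
  λ = 3: algebraic multiplicity = 4, geometric multiplicity = 2

Determining the block sizes for each eigenvalue:
  λ = 3: with am = 4 and gm = 2, the partition is not yet determined (e.g. several partitions of 4 into 2 parts exist). Let N = A − (3)·I. Computing rank(N^1) = 2, rank(N^2) = 1, rank(N^3) = 0; the number of blocks of size ≥ j is rank(N^{j−1}) − rank(N^j), giving [2, 1, 1]. So we have 1 block(s) of size 3, 1 block(s) of size 1 → block sizes [3, 1]

Assembling the blocks gives a Jordan form
J =
  [3, 1, 0, 0]
  [0, 3, 1, 0]
  [0, 0, 3, 0]
  [0, 0, 0, 3]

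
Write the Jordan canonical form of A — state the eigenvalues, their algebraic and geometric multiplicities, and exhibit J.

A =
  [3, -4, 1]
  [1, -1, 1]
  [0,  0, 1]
J_3(1)

The characteristic polynomial is
  det(x·I − A) = x^3 - 3*x^2 + 3*x - 1 = (x - 1)^3

Eigenvalues and multiplicities (the geometric multiplicity of λ is n − rank(A − λI), which equals the number of Jordan blocks for λ):
  λ = 1: algebraic multiplicity = 3, geometric multiplicity = 1

Determining the block sizes for each eigenvalue:
  λ = 1: one block (gm = 1), so the single block has size am = 3 → block sizes [3]

Assembling the blocks gives a Jordan form
J =
  [1, 1, 0]
  [0, 1, 1]
  [0, 0, 1]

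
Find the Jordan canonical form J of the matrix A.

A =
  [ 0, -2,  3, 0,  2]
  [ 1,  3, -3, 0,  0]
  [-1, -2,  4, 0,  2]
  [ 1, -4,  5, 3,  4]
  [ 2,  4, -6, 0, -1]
J_2(1) ⊕ J_1(1) ⊕ J_1(3) ⊕ J_1(3)

The characteristic polynomial is
  det(x·I − A) = x^5 - 9*x^4 + 30*x^3 - 46*x^2 + 33*x - 9 = (x - 3)^2*(x - 1)^3

Eigenvalues and multiplicities (the geometric multiplicity of λ is n − rank(A − λI), which equals the number of Jordan blocks for λ):
  λ = 1: algebraic multiplicity = 3, geometric multiplicity = 2
  λ = 3: algebraic multiplicity = 2, geometric multiplicity = 2

Determining the block sizes for each eigenvalue:
  λ = 1: 2 blocks summing to 3 forces exactly one block of size 2 and the rest size 1 → block sizes [2, 1]
  λ = 3: gm = am = 2, so every block has size 1 → block sizes [1, 1]

Assembling the blocks gives a Jordan form
J =
  [1, 1, 0, 0, 0]
  [0, 1, 0, 0, 0]
  [0, 0, 1, 0, 0]
  [0, 0, 0, 3, 0]
  [0, 0, 0, 0, 3]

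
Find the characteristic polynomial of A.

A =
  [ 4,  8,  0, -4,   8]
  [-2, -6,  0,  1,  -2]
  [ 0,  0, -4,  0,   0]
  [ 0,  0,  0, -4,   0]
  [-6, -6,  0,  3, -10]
x^5 + 20*x^4 + 160*x^3 + 640*x^2 + 1280*x + 1024

Expanding det(x·I − A) (e.g. by cofactor expansion or by noting that A is similar to its Jordan form J, which has the same characteristic polynomial as A) gives
  χ_A(x) = x^5 + 20*x^4 + 160*x^3 + 640*x^2 + 1280*x + 1024
which factors as (x + 4)^5. The eigenvalues (with algebraic multiplicities) are λ = -4 with multiplicity 5.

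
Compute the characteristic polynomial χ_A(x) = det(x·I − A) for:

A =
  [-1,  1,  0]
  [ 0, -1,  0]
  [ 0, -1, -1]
x^3 + 3*x^2 + 3*x + 1

Expanding det(x·I − A) (e.g. by cofactor expansion or by noting that A is similar to its Jordan form J, which has the same characteristic polynomial as A) gives
  χ_A(x) = x^3 + 3*x^2 + 3*x + 1
which factors as (x + 1)^3. The eigenvalues (with algebraic multiplicities) are λ = -1 with multiplicity 3.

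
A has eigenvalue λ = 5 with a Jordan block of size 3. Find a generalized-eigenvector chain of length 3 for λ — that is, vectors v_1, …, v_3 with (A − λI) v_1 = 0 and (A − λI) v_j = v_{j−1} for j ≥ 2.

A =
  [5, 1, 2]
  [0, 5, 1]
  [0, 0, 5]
A Jordan chain for λ = 5 of length 3:
v_1 = (1, 0, 0)ᵀ
v_2 = (2, 1, 0)ᵀ
v_3 = (0, 0, 1)ᵀ

Let N = A − (5)·I. We want v_3 with N^3 v_3 = 0 but N^2 v_3 ≠ 0; then v_{j-1} := N · v_j for j = 3, …, 2.

Pick v_3 = (0, 0, 1)ᵀ.
Then v_2 = N · v_3 = (2, 1, 0)ᵀ.
Then v_1 = N · v_2 = (1, 0, 0)ᵀ.

Sanity check: (A − (5)·I) v_1 = (0, 0, 0)ᵀ = 0. ✓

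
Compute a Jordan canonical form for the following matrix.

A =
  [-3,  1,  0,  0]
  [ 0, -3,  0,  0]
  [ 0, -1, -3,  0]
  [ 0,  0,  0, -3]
J_2(-3) ⊕ J_1(-3) ⊕ J_1(-3)

The characteristic polynomial is
  det(x·I − A) = x^4 + 12*x^3 + 54*x^2 + 108*x + 81 = (x + 3)^4

Eigenvalues and multiplicities (the geometric multiplicity of λ is n − rank(A − λI), which equals the number of Jordan blocks for λ):
  λ = -3: algebraic multiplicity = 4, geometric multiplicity = 3

Determining the block sizes for each eigenvalue:
  λ = -3: 3 blocks summing to 4 forces exactly one block of size 2 and the rest size 1 → block sizes [2, 1, 1]

Assembling the blocks gives a Jordan form
J =
  [-3,  1,  0,  0]
  [ 0, -3,  0,  0]
  [ 0,  0, -3,  0]
  [ 0,  0,  0, -3]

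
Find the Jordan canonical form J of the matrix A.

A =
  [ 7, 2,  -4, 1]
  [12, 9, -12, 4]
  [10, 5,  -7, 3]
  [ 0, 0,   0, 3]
J_2(3) ⊕ J_2(3)

The characteristic polynomial is
  det(x·I − A) = x^4 - 12*x^3 + 54*x^2 - 108*x + 81 = (x - 3)^4

Eigenvalues and multiplicities (the geometric multiplicity of λ is n − rank(A − λI), which equals the number of Jordan blocks for λ):
  λ = 3: algebraic multiplicity = 4, geometric multiplicity = 2

Determining the block sizes for each eigenvalue:
  λ = 3: with am = 4 and gm = 2, the partition is not yet determined (e.g. several partitions of 4 into 2 parts exist). Let N = A − (3)·I. Computing rank(N^1) = 2, rank(N^2) = 0; the number of blocks of size ≥ j is rank(N^{j−1}) − rank(N^j), giving [2, 2]. So we have 2 block(s) of size 2 → block sizes [2, 2]

Assembling the blocks gives a Jordan form
J =
  [3, 1, 0, 0]
  [0, 3, 0, 0]
  [0, 0, 3, 1]
  [0, 0, 0, 3]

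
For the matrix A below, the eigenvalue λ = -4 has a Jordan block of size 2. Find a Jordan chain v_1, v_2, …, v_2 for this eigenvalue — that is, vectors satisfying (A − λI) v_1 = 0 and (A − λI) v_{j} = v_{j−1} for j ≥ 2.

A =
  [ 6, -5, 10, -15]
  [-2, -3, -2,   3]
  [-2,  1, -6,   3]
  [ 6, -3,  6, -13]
A Jordan chain for λ = -4 of length 2:
v_1 = (10, -2, -2, 6)ᵀ
v_2 = (1, 0, 0, 0)ᵀ

Let N = A − (-4)·I. We want v_2 with N^2 v_2 = 0 but N^1 v_2 ≠ 0; then v_{j-1} := N · v_j for j = 2, …, 2.

Pick v_2 = (1, 0, 0, 0)ᵀ.
Then v_1 = N · v_2 = (10, -2, -2, 6)ᵀ.

Sanity check: (A − (-4)·I) v_1 = (0, 0, 0, 0)ᵀ = 0. ✓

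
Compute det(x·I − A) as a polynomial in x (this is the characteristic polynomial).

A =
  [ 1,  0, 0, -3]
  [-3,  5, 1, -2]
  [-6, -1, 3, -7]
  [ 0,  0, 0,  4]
x^4 - 13*x^3 + 60*x^2 - 112*x + 64

Expanding det(x·I − A) (e.g. by cofactor expansion or by noting that A is similar to its Jordan form J, which has the same characteristic polynomial as A) gives
  χ_A(x) = x^4 - 13*x^3 + 60*x^2 - 112*x + 64
which factors as (x - 4)^3*(x - 1). The eigenvalues (with algebraic multiplicities) are λ = 1 with multiplicity 1, λ = 4 with multiplicity 3.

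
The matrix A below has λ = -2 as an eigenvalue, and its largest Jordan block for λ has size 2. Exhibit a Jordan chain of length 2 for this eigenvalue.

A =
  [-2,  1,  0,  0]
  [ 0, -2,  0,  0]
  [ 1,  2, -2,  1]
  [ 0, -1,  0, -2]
A Jordan chain for λ = -2 of length 2:
v_1 = (0, 0, 1, 0)ᵀ
v_2 = (1, 0, 0, 0)ᵀ

Let N = A − (-2)·I. We want v_2 with N^2 v_2 = 0 but N^1 v_2 ≠ 0; then v_{j-1} := N · v_j for j = 2, …, 2.

Pick v_2 = (1, 0, 0, 0)ᵀ.
Then v_1 = N · v_2 = (0, 0, 1, 0)ᵀ.

Sanity check: (A − (-2)·I) v_1 = (0, 0, 0, 0)ᵀ = 0. ✓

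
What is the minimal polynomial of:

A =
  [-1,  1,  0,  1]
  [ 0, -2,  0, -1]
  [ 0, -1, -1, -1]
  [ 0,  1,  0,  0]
x^2 + 2*x + 1

The characteristic polynomial is χ_A(x) = (x + 1)^4, so the eigenvalues are known. The minimal polynomial is
  m_A(x) = Π_λ (x − λ)^{k_λ}
where k_λ is the size of the *largest* Jordan block for λ (equivalently, the smallest k with (A − λI)^k v = 0 for every generalised eigenvector v of λ).

  λ = -1: largest Jordan block has size 2, contributing (x + 1)^2

So m_A(x) = (x + 1)^2 = x^2 + 2*x + 1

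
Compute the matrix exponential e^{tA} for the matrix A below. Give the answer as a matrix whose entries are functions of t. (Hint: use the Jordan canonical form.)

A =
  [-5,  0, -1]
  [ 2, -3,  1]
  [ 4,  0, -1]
e^{tA} =
  [-2*t*exp(-3*t) + exp(-3*t), 0, -t*exp(-3*t)]
  [2*t*exp(-3*t), exp(-3*t), t*exp(-3*t)]
  [4*t*exp(-3*t), 0, 2*t*exp(-3*t) + exp(-3*t)]

Strategy: write A = P · J · P⁻¹ where J is a Jordan canonical form, so e^{tA} = P · e^{tJ} · P⁻¹, and e^{tJ} can be computed block-by-block.

A has Jordan form
J =
  [-3,  1,  0]
  [ 0, -3,  0]
  [ 0,  0, -3]
(up to reordering of blocks).

Per-block formulas:
  For a 2×2 Jordan block J_2(-3): exp(t · J_2(-3)) = e^(-3t)·(I + t·N), where N is the 2×2 nilpotent shift.
  For a 1×1 block at λ = -3: exp(t · [-3]) = [e^(-3t)].

After assembling e^{tJ} and conjugating by P, we get:

e^{tA} =
  [-2*t*exp(-3*t) + exp(-3*t), 0, -t*exp(-3*t)]
  [2*t*exp(-3*t), exp(-3*t), t*exp(-3*t)]
  [4*t*exp(-3*t), 0, 2*t*exp(-3*t) + exp(-3*t)]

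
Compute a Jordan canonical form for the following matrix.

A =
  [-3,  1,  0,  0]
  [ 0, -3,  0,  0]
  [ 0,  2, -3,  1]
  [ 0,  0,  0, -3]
J_2(-3) ⊕ J_2(-3)

The characteristic polynomial is
  det(x·I − A) = x^4 + 12*x^3 + 54*x^2 + 108*x + 81 = (x + 3)^4

Eigenvalues and multiplicities (the geometric multiplicity of λ is n − rank(A − λI), which equals the number of Jordan blocks for λ):
  λ = -3: algebraic multiplicity = 4, geometric multiplicity = 2

Determining the block sizes for each eigenvalue:
  λ = -3: with am = 4 and gm = 2, the partition is not yet determined (e.g. several partitions of 4 into 2 parts exist). Let N = A − (-3)·I. Computing rank(N^1) = 2, rank(N^2) = 0; the number of blocks of size ≥ j is rank(N^{j−1}) − rank(N^j), giving [2, 2]. So we have 2 block(s) of size 2 → block sizes [2, 2]

Assembling the blocks gives a Jordan form
J =
  [-3,  1,  0,  0]
  [ 0, -3,  0,  0]
  [ 0,  0, -3,  1]
  [ 0,  0,  0, -3]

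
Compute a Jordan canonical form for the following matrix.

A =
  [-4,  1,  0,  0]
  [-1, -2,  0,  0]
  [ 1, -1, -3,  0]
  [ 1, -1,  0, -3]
J_2(-3) ⊕ J_1(-3) ⊕ J_1(-3)

The characteristic polynomial is
  det(x·I − A) = x^4 + 12*x^3 + 54*x^2 + 108*x + 81 = (x + 3)^4

Eigenvalues and multiplicities (the geometric multiplicity of λ is n − rank(A − λI), which equals the number of Jordan blocks for λ):
  λ = -3: algebraic multiplicity = 4, geometric multiplicity = 3

Determining the block sizes for each eigenvalue:
  λ = -3: 3 blocks summing to 4 forces exactly one block of size 2 and the rest size 1 → block sizes [2, 1, 1]

Assembling the blocks gives a Jordan form
J =
  [-3,  1,  0,  0]
  [ 0, -3,  0,  0]
  [ 0,  0, -3,  0]
  [ 0,  0,  0, -3]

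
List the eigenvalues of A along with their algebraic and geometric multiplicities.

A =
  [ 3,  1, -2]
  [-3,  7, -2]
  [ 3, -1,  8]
λ = 6: alg = 3, geom = 2

Step 1 — factor the characteristic polynomial to read off the algebraic multiplicities:
  χ_A(x) = (x - 6)^3

Step 2 — compute geometric multiplicities via the rank-nullity identity g(λ) = n − rank(A − λI):
  rank(A − (6)·I) = 1, so dim ker(A − (6)·I) = n − 1 = 2

Summary:
  λ = 6: algebraic multiplicity = 3, geometric multiplicity = 2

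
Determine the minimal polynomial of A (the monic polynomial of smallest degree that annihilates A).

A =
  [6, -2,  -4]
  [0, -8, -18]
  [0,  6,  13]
x^3 - 11*x^2 + 34*x - 24

The characteristic polynomial is χ_A(x) = (x - 6)*(x - 4)*(x - 1), so the eigenvalues are known. The minimal polynomial is
  m_A(x) = Π_λ (x − λ)^{k_λ}
where k_λ is the size of the *largest* Jordan block for λ (equivalently, the smallest k with (A − λI)^k v = 0 for every generalised eigenvector v of λ).

  λ = 1: largest Jordan block has size 1, contributing (x − 1)
  λ = 4: largest Jordan block has size 1, contributing (x − 4)
  λ = 6: largest Jordan block has size 1, contributing (x − 6)

So m_A(x) = (x - 6)*(x - 4)*(x - 1) = x^3 - 11*x^2 + 34*x - 24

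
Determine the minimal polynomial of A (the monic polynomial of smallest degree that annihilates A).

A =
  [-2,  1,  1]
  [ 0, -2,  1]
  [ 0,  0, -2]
x^3 + 6*x^2 + 12*x + 8

The characteristic polynomial is χ_A(x) = (x + 2)^3, so the eigenvalues are known. The minimal polynomial is
  m_A(x) = Π_λ (x − λ)^{k_λ}
where k_λ is the size of the *largest* Jordan block for λ (equivalently, the smallest k with (A − λI)^k v = 0 for every generalised eigenvector v of λ).

  λ = -2: largest Jordan block has size 3, contributing (x + 2)^3

So m_A(x) = (x + 2)^3 = x^3 + 6*x^2 + 12*x + 8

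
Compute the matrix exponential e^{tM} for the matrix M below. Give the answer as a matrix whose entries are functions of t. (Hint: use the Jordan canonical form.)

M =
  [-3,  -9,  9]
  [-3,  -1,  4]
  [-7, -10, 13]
e^{tM} =
  [-6*t*exp(3*t) + exp(3*t), -9*t*exp(3*t), 9*t*exp(3*t)]
  [t^2*exp(3*t) - 3*t*exp(3*t), 3*t^2*exp(3*t)/2 - 4*t*exp(3*t) + exp(3*t), -3*t^2*exp(3*t)/2 + 4*t*exp(3*t)]
  [t^2*exp(3*t) - 7*t*exp(3*t), 3*t^2*exp(3*t)/2 - 10*t*exp(3*t), -3*t^2*exp(3*t)/2 + 10*t*exp(3*t) + exp(3*t)]

Strategy: write M = P · J · P⁻¹ where J is a Jordan canonical form, so e^{tM} = P · e^{tJ} · P⁻¹, and e^{tJ} can be computed block-by-block.

M has Jordan form
J =
  [3, 1, 0]
  [0, 3, 1]
  [0, 0, 3]
(up to reordering of blocks).

Per-block formulas:
  For a 3×3 Jordan block J_3(3): exp(t · J_3(3)) = e^(3t)·(I + t·N + (t^2/2)·N^2), where N is the 3×3 nilpotent shift.

After assembling e^{tJ} and conjugating by P, we get:

e^{tM} =
  [-6*t*exp(3*t) + exp(3*t), -9*t*exp(3*t), 9*t*exp(3*t)]
  [t^2*exp(3*t) - 3*t*exp(3*t), 3*t^2*exp(3*t)/2 - 4*t*exp(3*t) + exp(3*t), -3*t^2*exp(3*t)/2 + 4*t*exp(3*t)]
  [t^2*exp(3*t) - 7*t*exp(3*t), 3*t^2*exp(3*t)/2 - 10*t*exp(3*t), -3*t^2*exp(3*t)/2 + 10*t*exp(3*t) + exp(3*t)]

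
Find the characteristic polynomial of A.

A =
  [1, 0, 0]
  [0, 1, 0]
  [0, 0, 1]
x^3 - 3*x^2 + 3*x - 1

Expanding det(x·I − A) (e.g. by cofactor expansion or by noting that A is similar to its Jordan form J, which has the same characteristic polynomial as A) gives
  χ_A(x) = x^3 - 3*x^2 + 3*x - 1
which factors as (x - 1)^3. The eigenvalues (with algebraic multiplicities) are λ = 1 with multiplicity 3.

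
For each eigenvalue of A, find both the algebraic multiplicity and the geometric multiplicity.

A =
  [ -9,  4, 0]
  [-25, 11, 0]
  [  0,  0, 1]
λ = 1: alg = 3, geom = 2

Step 1 — factor the characteristic polynomial to read off the algebraic multiplicities:
  χ_A(x) = (x - 1)^3

Step 2 — compute geometric multiplicities via the rank-nullity identity g(λ) = n − rank(A − λI):
  rank(A − (1)·I) = 1, so dim ker(A − (1)·I) = n − 1 = 2

Summary:
  λ = 1: algebraic multiplicity = 3, geometric multiplicity = 2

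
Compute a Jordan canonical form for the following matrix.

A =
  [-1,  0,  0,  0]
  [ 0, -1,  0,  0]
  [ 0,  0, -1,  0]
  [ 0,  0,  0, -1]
J_1(-1) ⊕ J_1(-1) ⊕ J_1(-1) ⊕ J_1(-1)

The characteristic polynomial is
  det(x·I − A) = x^4 + 4*x^3 + 6*x^2 + 4*x + 1 = (x + 1)^4

Eigenvalues and multiplicities (the geometric multiplicity of λ is n − rank(A − λI), which equals the number of Jordan blocks for λ):
  λ = -1: algebraic multiplicity = 4, geometric multiplicity = 4

Determining the block sizes for each eigenvalue:
  λ = -1: gm = am = 4, so every block has size 1 → block sizes [1, 1, 1, 1]

Assembling the blocks gives a Jordan form
J =
  [-1,  0,  0,  0]
  [ 0, -1,  0,  0]
  [ 0,  0, -1,  0]
  [ 0,  0,  0, -1]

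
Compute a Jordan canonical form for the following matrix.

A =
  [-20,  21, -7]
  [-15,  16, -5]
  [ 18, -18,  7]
J_2(1) ⊕ J_1(1)

The characteristic polynomial is
  det(x·I − A) = x^3 - 3*x^2 + 3*x - 1 = (x - 1)^3

Eigenvalues and multiplicities (the geometric multiplicity of λ is n − rank(A − λI), which equals the number of Jordan blocks for λ):
  λ = 1: algebraic multiplicity = 3, geometric multiplicity = 2

Determining the block sizes for each eigenvalue:
  λ = 1: 2 blocks summing to 3 forces exactly one block of size 2 and the rest size 1 → block sizes [2, 1]

Assembling the blocks gives a Jordan form
J =
  [1, 1, 0]
  [0, 1, 0]
  [0, 0, 1]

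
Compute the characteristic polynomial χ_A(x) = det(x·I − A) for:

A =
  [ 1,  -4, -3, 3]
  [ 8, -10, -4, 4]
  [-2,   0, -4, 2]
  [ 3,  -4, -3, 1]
x^4 + 12*x^3 + 52*x^2 + 96*x + 64

Expanding det(x·I − A) (e.g. by cofactor expansion or by noting that A is similar to its Jordan form J, which has the same characteristic polynomial as A) gives
  χ_A(x) = x^4 + 12*x^3 + 52*x^2 + 96*x + 64
which factors as (x + 2)^2*(x + 4)^2. The eigenvalues (with algebraic multiplicities) are λ = -4 with multiplicity 2, λ = -2 with multiplicity 2.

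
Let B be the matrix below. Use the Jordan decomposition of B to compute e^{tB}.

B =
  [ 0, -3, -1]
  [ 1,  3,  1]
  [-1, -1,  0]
e^{tB} =
  [-t^2*exp(t)/2 - t*exp(t) + exp(t), -t^2*exp(t) - 3*t*exp(t), -t^2*exp(t)/2 - t*exp(t)]
  [t*exp(t), 2*t*exp(t) + exp(t), t*exp(t)]
  [t^2*exp(t)/2 - t*exp(t), t^2*exp(t) - t*exp(t), t^2*exp(t)/2 - t*exp(t) + exp(t)]

Strategy: write B = P · J · P⁻¹ where J is a Jordan canonical form, so e^{tB} = P · e^{tJ} · P⁻¹, and e^{tJ} can be computed block-by-block.

B has Jordan form
J =
  [1, 1, 0]
  [0, 1, 1]
  [0, 0, 1]
(up to reordering of blocks).

Per-block formulas:
  For a 3×3 Jordan block J_3(1): exp(t · J_3(1)) = e^(1t)·(I + t·N + (t^2/2)·N^2), where N is the 3×3 nilpotent shift.

After assembling e^{tJ} and conjugating by P, we get:

e^{tB} =
  [-t^2*exp(t)/2 - t*exp(t) + exp(t), -t^2*exp(t) - 3*t*exp(t), -t^2*exp(t)/2 - t*exp(t)]
  [t*exp(t), 2*t*exp(t) + exp(t), t*exp(t)]
  [t^2*exp(t)/2 - t*exp(t), t^2*exp(t) - t*exp(t), t^2*exp(t)/2 - t*exp(t) + exp(t)]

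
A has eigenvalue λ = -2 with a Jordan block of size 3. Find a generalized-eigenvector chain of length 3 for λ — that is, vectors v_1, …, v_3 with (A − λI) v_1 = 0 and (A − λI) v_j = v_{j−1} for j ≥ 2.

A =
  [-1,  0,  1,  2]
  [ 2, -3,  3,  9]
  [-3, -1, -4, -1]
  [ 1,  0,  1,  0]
A Jordan chain for λ = -2 of length 3:
v_1 = (-1, -2, 3, -1)ᵀ
v_2 = (0, -1, -1, 0)ᵀ
v_3 = (0, 1, 0, 0)ᵀ

Let N = A − (-2)·I. We want v_3 with N^3 v_3 = 0 but N^2 v_3 ≠ 0; then v_{j-1} := N · v_j for j = 3, …, 2.

Pick v_3 = (0, 1, 0, 0)ᵀ.
Then v_2 = N · v_3 = (0, -1, -1, 0)ᵀ.
Then v_1 = N · v_2 = (-1, -2, 3, -1)ᵀ.

Sanity check: (A − (-2)·I) v_1 = (0, 0, 0, 0)ᵀ = 0. ✓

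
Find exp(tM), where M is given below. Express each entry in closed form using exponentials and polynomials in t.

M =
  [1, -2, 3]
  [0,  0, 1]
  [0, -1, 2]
e^{tM} =
  [exp(t), -t^2*exp(t)/2 - 2*t*exp(t), t^2*exp(t)/2 + 3*t*exp(t)]
  [0, -t*exp(t) + exp(t), t*exp(t)]
  [0, -t*exp(t), t*exp(t) + exp(t)]

Strategy: write M = P · J · P⁻¹ where J is a Jordan canonical form, so e^{tM} = P · e^{tJ} · P⁻¹, and e^{tJ} can be computed block-by-block.

M has Jordan form
J =
  [1, 1, 0]
  [0, 1, 1]
  [0, 0, 1]
(up to reordering of blocks).

Per-block formulas:
  For a 3×3 Jordan block J_3(1): exp(t · J_3(1)) = e^(1t)·(I + t·N + (t^2/2)·N^2), where N is the 3×3 nilpotent shift.

After assembling e^{tJ} and conjugating by P, we get:

e^{tM} =
  [exp(t), -t^2*exp(t)/2 - 2*t*exp(t), t^2*exp(t)/2 + 3*t*exp(t)]
  [0, -t*exp(t) + exp(t), t*exp(t)]
  [0, -t*exp(t), t*exp(t) + exp(t)]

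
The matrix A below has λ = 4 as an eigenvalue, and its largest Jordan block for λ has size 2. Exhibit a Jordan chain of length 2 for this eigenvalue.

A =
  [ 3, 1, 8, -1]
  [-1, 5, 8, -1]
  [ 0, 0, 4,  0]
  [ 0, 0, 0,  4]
A Jordan chain for λ = 4 of length 2:
v_1 = (-1, -1, 0, 0)ᵀ
v_2 = (1, 0, 0, 0)ᵀ

Let N = A − (4)·I. We want v_2 with N^2 v_2 = 0 but N^1 v_2 ≠ 0; then v_{j-1} := N · v_j for j = 2, …, 2.

Pick v_2 = (1, 0, 0, 0)ᵀ.
Then v_1 = N · v_2 = (-1, -1, 0, 0)ᵀ.

Sanity check: (A − (4)·I) v_1 = (0, 0, 0, 0)ᵀ = 0. ✓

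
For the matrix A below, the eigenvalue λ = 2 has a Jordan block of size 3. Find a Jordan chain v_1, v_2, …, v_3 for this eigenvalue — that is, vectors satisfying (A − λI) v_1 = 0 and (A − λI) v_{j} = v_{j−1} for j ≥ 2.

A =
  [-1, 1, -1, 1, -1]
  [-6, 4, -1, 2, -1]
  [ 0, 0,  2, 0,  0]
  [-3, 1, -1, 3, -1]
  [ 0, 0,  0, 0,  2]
A Jordan chain for λ = 2 of length 3:
v_1 = (1, 2, 0, 1, 0)ᵀ
v_2 = (-1, -1, 0, -1, 0)ᵀ
v_3 = (0, 0, 1, 0, 0)ᵀ

Let N = A − (2)·I. We want v_3 with N^3 v_3 = 0 but N^2 v_3 ≠ 0; then v_{j-1} := N · v_j for j = 3, …, 2.

Pick v_3 = (0, 0, 1, 0, 0)ᵀ.
Then v_2 = N · v_3 = (-1, -1, 0, -1, 0)ᵀ.
Then v_1 = N · v_2 = (1, 2, 0, 1, 0)ᵀ.

Sanity check: (A − (2)·I) v_1 = (0, 0, 0, 0, 0)ᵀ = 0. ✓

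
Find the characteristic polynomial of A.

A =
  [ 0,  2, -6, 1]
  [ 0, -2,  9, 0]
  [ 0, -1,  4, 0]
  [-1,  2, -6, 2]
x^4 - 4*x^3 + 6*x^2 - 4*x + 1

Expanding det(x·I − A) (e.g. by cofactor expansion or by noting that A is similar to its Jordan form J, which has the same characteristic polynomial as A) gives
  χ_A(x) = x^4 - 4*x^3 + 6*x^2 - 4*x + 1
which factors as (x - 1)^4. The eigenvalues (with algebraic multiplicities) are λ = 1 with multiplicity 4.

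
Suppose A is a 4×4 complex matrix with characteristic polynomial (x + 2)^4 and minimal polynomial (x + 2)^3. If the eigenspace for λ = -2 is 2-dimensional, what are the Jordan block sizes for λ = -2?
Block sizes for λ = -2: [3, 1]

Step 1 — from the characteristic polynomial, algebraic multiplicity of λ = -2 is 4. From dim ker(A − (-2)·I) = 2, there are exactly 2 Jordan blocks for λ = -2.
Step 2 — from the minimal polynomial, the factor (x + 2)^3 tells us the largest block for λ = -2 has size 3.
Step 3 — with total size 4, 2 blocks, and largest block 3, the block sizes (in nonincreasing order) are [3, 1].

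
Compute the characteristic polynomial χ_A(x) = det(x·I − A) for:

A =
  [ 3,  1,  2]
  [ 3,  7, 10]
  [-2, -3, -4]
x^3 - 6*x^2 + 12*x - 8

Expanding det(x·I − A) (e.g. by cofactor expansion or by noting that A is similar to its Jordan form J, which has the same characteristic polynomial as A) gives
  χ_A(x) = x^3 - 6*x^2 + 12*x - 8
which factors as (x - 2)^3. The eigenvalues (with algebraic multiplicities) are λ = 2 with multiplicity 3.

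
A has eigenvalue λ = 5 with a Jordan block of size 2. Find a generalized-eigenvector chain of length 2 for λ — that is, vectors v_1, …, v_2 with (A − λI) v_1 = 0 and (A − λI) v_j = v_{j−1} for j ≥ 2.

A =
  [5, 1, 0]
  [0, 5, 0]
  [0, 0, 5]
A Jordan chain for λ = 5 of length 2:
v_1 = (1, 0, 0)ᵀ
v_2 = (0, 1, 0)ᵀ

Let N = A − (5)·I. We want v_2 with N^2 v_2 = 0 but N^1 v_2 ≠ 0; then v_{j-1} := N · v_j for j = 2, …, 2.

Pick v_2 = (0, 1, 0)ᵀ.
Then v_1 = N · v_2 = (1, 0, 0)ᵀ.

Sanity check: (A − (5)·I) v_1 = (0, 0, 0)ᵀ = 0. ✓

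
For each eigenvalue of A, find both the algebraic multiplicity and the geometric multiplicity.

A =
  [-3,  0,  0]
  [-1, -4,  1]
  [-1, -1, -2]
λ = -3: alg = 3, geom = 2

Step 1 — factor the characteristic polynomial to read off the algebraic multiplicities:
  χ_A(x) = (x + 3)^3

Step 2 — compute geometric multiplicities via the rank-nullity identity g(λ) = n − rank(A − λI):
  rank(A − (-3)·I) = 1, so dim ker(A − (-3)·I) = n − 1 = 2

Summary:
  λ = -3: algebraic multiplicity = 3, geometric multiplicity = 2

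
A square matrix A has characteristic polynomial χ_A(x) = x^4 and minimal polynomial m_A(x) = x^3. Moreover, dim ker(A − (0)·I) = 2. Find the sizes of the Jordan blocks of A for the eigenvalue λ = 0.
Block sizes for λ = 0: [3, 1]

Step 1 — from the characteristic polynomial, algebraic multiplicity of λ = 0 is 4. From dim ker(A − (0)·I) = 2, there are exactly 2 Jordan blocks for λ = 0.
Step 2 — from the minimal polynomial, the factor (x − 0)^3 tells us the largest block for λ = 0 has size 3.
Step 3 — with total size 4, 2 blocks, and largest block 3, the block sizes (in nonincreasing order) are [3, 1].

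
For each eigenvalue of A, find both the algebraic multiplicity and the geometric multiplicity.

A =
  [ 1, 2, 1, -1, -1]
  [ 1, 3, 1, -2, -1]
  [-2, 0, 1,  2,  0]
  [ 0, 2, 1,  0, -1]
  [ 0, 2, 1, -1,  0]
λ = 1: alg = 5, geom = 3

Step 1 — factor the characteristic polynomial to read off the algebraic multiplicities:
  χ_A(x) = (x - 1)^5

Step 2 — compute geometric multiplicities via the rank-nullity identity g(λ) = n − rank(A − λI):
  rank(A − (1)·I) = 2, so dim ker(A − (1)·I) = n − 2 = 3

Summary:
  λ = 1: algebraic multiplicity = 5, geometric multiplicity = 3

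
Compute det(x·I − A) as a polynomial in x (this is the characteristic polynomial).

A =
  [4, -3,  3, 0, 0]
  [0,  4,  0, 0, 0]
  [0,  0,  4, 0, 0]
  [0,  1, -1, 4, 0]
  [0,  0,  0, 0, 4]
x^5 - 20*x^4 + 160*x^3 - 640*x^2 + 1280*x - 1024

Expanding det(x·I − A) (e.g. by cofactor expansion or by noting that A is similar to its Jordan form J, which has the same characteristic polynomial as A) gives
  χ_A(x) = x^5 - 20*x^4 + 160*x^3 - 640*x^2 + 1280*x - 1024
which factors as (x - 4)^5. The eigenvalues (with algebraic multiplicities) are λ = 4 with multiplicity 5.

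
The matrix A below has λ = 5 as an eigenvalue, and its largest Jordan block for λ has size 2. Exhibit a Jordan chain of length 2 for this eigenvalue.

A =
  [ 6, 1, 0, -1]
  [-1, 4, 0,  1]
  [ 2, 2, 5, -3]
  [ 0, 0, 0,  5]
A Jordan chain for λ = 5 of length 2:
v_1 = (1, -1, 2, 0)ᵀ
v_2 = (1, 0, 0, 0)ᵀ

Let N = A − (5)·I. We want v_2 with N^2 v_2 = 0 but N^1 v_2 ≠ 0; then v_{j-1} := N · v_j for j = 2, …, 2.

Pick v_2 = (1, 0, 0, 0)ᵀ.
Then v_1 = N · v_2 = (1, -1, 2, 0)ᵀ.

Sanity check: (A − (5)·I) v_1 = (0, 0, 0, 0)ᵀ = 0. ✓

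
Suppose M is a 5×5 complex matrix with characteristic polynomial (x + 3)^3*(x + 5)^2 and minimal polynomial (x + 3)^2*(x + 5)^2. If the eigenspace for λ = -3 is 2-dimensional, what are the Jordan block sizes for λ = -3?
Block sizes for λ = -3: [2, 1]

Step 1 — from the characteristic polynomial, algebraic multiplicity of λ = -3 is 3. From dim ker(M − (-3)·I) = 2, there are exactly 2 Jordan blocks for λ = -3.
Step 2 — from the minimal polynomial, the factor (x + 3)^2 tells us the largest block for λ = -3 has size 2.
Step 3 — with total size 3, 2 blocks, and largest block 2, the block sizes (in nonincreasing order) are [2, 1].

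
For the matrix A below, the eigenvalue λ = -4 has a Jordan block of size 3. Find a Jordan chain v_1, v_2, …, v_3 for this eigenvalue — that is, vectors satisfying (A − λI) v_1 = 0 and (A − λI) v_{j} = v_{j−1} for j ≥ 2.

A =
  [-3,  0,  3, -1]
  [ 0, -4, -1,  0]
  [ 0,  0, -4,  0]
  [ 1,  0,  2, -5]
A Jordan chain for λ = -4 of length 3:
v_1 = (1, 0, 0, 1)ᵀ
v_2 = (3, -1, 0, 2)ᵀ
v_3 = (0, 0, 1, 0)ᵀ

Let N = A − (-4)·I. We want v_3 with N^3 v_3 = 0 but N^2 v_3 ≠ 0; then v_{j-1} := N · v_j for j = 3, …, 2.

Pick v_3 = (0, 0, 1, 0)ᵀ.
Then v_2 = N · v_3 = (3, -1, 0, 2)ᵀ.
Then v_1 = N · v_2 = (1, 0, 0, 1)ᵀ.

Sanity check: (A − (-4)·I) v_1 = (0, 0, 0, 0)ᵀ = 0. ✓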